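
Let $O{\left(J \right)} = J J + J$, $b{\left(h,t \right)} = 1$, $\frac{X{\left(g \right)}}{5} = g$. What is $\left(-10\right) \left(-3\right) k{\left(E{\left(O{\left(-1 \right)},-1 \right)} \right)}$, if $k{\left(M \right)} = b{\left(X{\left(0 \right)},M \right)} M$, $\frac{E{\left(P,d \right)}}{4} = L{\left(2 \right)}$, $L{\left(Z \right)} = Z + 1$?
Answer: $360$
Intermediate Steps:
$X{\left(g \right)} = 5 g$
$O{\left(J \right)} = J + J^{2}$ ($O{\left(J \right)} = J^{2} + J = J + J^{2}$)
$L{\left(Z \right)} = 1 + Z$
$E{\left(P,d \right)} = 12$ ($E{\left(P,d \right)} = 4 \left(1 + 2\right) = 4 \cdot 3 = 12$)
$k{\left(M \right)} = M$ ($k{\left(M \right)} = 1 M = M$)
$\left(-10\right) \left(-3\right) k{\left(E{\left(O{\left(-1 \right)},-1 \right)} \right)} = \left(-10\right) \left(-3\right) 12 = 30 \cdot 12 = 360$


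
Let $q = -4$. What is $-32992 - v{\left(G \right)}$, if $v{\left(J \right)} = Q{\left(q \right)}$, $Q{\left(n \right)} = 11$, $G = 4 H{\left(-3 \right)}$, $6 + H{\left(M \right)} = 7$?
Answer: $-33003$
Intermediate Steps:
$H{\left(M \right)} = 1$ ($H{\left(M \right)} = -6 + 7 = 1$)
$G = 4$ ($G = 4 \cdot 1 = 4$)
$v{\left(J \right)} = 11$
$-32992 - v{\left(G \right)} = -32992 - 11 = -33003$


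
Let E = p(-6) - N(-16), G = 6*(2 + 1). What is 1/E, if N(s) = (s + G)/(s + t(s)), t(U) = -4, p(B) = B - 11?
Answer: -10/169 ≈ -0.059172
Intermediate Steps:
p(B) = -11 + B
G = 18 (G = 6*3 = 18)
N(s) = (18 + s)/(-4 + s) (N(s) = (s + 18)/(s - 4) = (18 + s)/(-4 + s))
E = -169/10 (E = (-11 - 6) - (18 - 16)/(-4 - 16) = -17 - 2/(-20) = -17 - (-1)*2/20 = -17 - 1*(-⅒) = -17 + ⅒ = -169/10 ≈ -16.900)
1/E = 1/(-169/10) = -10/169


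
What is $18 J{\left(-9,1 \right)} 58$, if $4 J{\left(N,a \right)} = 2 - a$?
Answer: $261$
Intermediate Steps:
$J{\left(N,a \right)} = \frac{1}{2} - \frac{a}{4}$ ($J{\left(N,a \right)} = \frac{2 - a}{4} = \frac{1}{2} - \frac{a}{4}$)
$18 J{\left(-9,1 \right)} 58 = 18 \left(\frac{1}{2} - \frac{1}{4}\right) 58 = 18 \cdot \frac{1}{4} \cdot 58 = \frac{9}{2} \cdot 58 = 261$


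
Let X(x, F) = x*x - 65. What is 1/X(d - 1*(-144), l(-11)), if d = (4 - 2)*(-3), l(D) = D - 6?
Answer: 1/18979 ≈ 5.2690e-5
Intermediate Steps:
l(D) = -6 + D
d = -6 (d = 2*(-3) = -6)
X(x, F) = -65 + x**2 (X(x, F) = x**2 - 65 = -65 + x**2)
1/X(d - 1*(-144), l(-11)) = 1/(-65 + (-6 - 1*(-144))**2) = 1/(-65 + (-6 + 144)**2) = 1/(-65 + 138**2) = 1/(-65 + 19044) = 1/18979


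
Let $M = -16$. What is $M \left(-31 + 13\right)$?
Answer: $288$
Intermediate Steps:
$M \left(-31 + 13\right) = - 16 \left(-31 + 13\right) = \left(-16\right) \left(-18\right) = 288$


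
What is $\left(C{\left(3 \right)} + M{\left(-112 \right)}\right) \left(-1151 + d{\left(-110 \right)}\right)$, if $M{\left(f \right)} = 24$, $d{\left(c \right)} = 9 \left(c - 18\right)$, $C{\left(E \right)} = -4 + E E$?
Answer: $-66787$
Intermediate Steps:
$C{\left(E \right)} = -4 + E^{2}$
$d{\left(c \right)} = -162 + 9 c$ ($d{\left(c \right)} = 9 \left(-18 + c\right) = -162 + 9 c$)
$\left(C{\left(3 \right)} + M{\left(-112 \right)}\right) \left(-1151 + d{\left(-110 \right)}\right) = \left(\left(-4 + 3^{2}\right) + 24\right) \left(-1151 + \left(-162 + 9 \left(-110\right)\right)\right) = \left(\left(-4 + 9\right) + 24\right) \left(-1151 - 1152\right) = \left(5 + 24\right) \left(-1151 - 1152\right) = 29 \left(-2303\right) = -66787$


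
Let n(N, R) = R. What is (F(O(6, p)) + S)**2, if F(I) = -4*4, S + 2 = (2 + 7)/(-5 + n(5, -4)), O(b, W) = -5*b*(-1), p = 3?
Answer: 361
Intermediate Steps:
O(b, W) = 5*b
S = -3 (S = -2 + (2 + 7)/(-5 - 4) = -2 + 9/(-9) = -2 + 9*(-1/9) = -2 - 1 = -3)
F(I) = -16
(F(O(6, p)) + S)**2 = (-16 - 3)**2 = (-19)**2 = 361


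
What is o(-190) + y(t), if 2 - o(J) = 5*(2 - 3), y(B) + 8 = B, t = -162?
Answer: -163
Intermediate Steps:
y(B) = -8 + B
o(J) = 7 (o(J) = 2 - 5*(2 - 3) = 2 - 5*(-1) = 2 - 1*(-5) = 2 + 5 = 7)
o(-190) + y(t) = 7 + (-8 - 162) = 7 - 170 = -163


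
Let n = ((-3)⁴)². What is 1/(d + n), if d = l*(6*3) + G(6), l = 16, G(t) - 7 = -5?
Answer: 1/6851 ≈ 0.00014596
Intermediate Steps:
G(t) = 2 (G(t) = 7 - 5 = 2)
n = 6561 (n = 81² = 6561)
d = 290 (d = 16*(6*3) + 2 = 16*18 + 2 = 288 + 2 = 290)
1/(d + n) = 1/(290 + 6561) = 1/6851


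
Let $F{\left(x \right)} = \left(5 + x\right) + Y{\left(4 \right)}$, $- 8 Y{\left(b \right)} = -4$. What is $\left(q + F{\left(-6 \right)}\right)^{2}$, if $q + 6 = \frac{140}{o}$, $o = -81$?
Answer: $\frac{1776889}{26244} \approx 67.707$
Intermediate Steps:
$Y{\left(b \right)} = \frac{1}{2}$ ($Y{\left(b \right)} = \left(- \frac{1}{8}\right) \left(-4\right) = \frac{1}{2}$)
$q = - \frac{626}{81}$ ($q = -6 + \frac{140}{-81} = -6 + 140 \left(- \frac{1}{81}\right) = -6 - \frac{140}{81} = - \frac{626}{81} \approx -7.7284$)
$F{\left(x \right)} = \frac{11}{2} + x$ ($F{\left(x \right)} = \left(5 + x\right) + \frac{1}{2} = \frac{11}{2} + x$)
$\left(q + F{\left(-6 \right)}\right)^{2} = \left(- \frac{626}{81} + \left(\frac{11}{2} - 6\right)\right)^{2} = \left(- \frac{626}{81} - \frac{1}{2}\right)^{2} = \left(- \frac{1333}{162}\right)^{2} = \frac{1776889}{26244}$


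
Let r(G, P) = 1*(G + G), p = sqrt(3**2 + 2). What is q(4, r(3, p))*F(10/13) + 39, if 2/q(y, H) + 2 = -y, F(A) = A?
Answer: 1511/39 ≈ 38.744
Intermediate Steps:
p = sqrt(11) (p = sqrt(9 + 2) = sqrt(11) ≈ 3.3166)
r(G, P) = 2*G (r(G, P) = 1*(2*G) = 2*G)
q(y, H) = 2/(-2 - y)
q(4, r(3, p))*F(10/13) + 39 = (-2/(2 + 4))*(10/13) + 39 = (-2/6)*(10*(1/13)) + 39 = -2*1/6*(10/13) + 39 = -1/3*10/13 + 39 = -10/39 + 39 = 1511/39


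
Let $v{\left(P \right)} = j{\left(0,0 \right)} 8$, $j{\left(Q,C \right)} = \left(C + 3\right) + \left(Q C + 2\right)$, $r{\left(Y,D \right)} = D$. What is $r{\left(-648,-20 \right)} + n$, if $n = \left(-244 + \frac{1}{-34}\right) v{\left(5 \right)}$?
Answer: $- \frac{166280}{17} \approx -9781.2$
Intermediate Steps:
$j{\left(Q,C \right)} = 5 + C + C Q$ ($j{\left(Q,C \right)} = \left(3 + C\right) + \left(C Q + 2\right) = \left(3 + C\right) + \left(2 + C Q\right) = 5 + C + C Q$)
$v{\left(P \right)} = 40$ ($v{\left(P \right)} = \left(5 + 0 + 0 \cdot 0\right) 8 = \left(5 + 0 + 0\right) 8 = 5 \cdot 8 = 40$)
$n = - \frac{165940}{17}$ ($n = \left(-244 + \frac{1}{-34}\right) 40 = \left(-244 - \frac{1}{34}\right) 40 = \left(- \frac{8297}{34}\right) 40 = - \frac{165940}{17} \approx -9761.2$)
$r{\left(-648,-20 \right)} + n = -20 - \frac{165940}{17} = - \frac{166280}{17}$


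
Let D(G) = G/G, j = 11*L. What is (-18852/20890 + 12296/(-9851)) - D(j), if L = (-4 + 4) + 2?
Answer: -324180941/102893695 ≈ -3.1506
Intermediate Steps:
L = 2 (L = 0 + 2 = 2)
j = 22 (j = 11*2 = 22)
D(G) = 1
(-18852/20890 + 12296/(-9851)) - D(j) = (-18852/20890 + 12296/(-9851)) - 1*1 = (-18852*1/20890 + 12296*(-1/9851)) - 1 = (-9426/10445 - 12296/9851) - 1 = -221287246/102893695 - 1 = -324180941/102893695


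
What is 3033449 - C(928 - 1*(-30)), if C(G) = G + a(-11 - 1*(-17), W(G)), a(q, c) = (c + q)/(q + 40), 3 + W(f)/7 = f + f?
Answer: 139481189/46 ≈ 3.0322e+6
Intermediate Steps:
W(f) = -21 + 14*f (W(f) = -21 + 7*(f + f) = -21 + 7*(2*f) = -21 + 14*f)
a(q, c) = (c + q)/(40 + q)
C(G) = -15/46 + 30*G/23 (C(G) = G + ((-21 + 14*G) + (-11 - 1*(-17)))/(40 + (-11 - 1*(-17))) = G + ((-21 + 14*G) + (-11 + 17))/(40 + (-11 + 17)) = G + ((-21 + 14*G) + 6)/(40 + 6) = G + (-15 + 14*G)/46 = G + (-15/46 + 7*G/23) = -15/46 + 30*G/23)
3033449 - C(928 - 1*(-30)) = 3033449 - (-15/46 + 30*(928 - 1*(-30))/23) = 3033449 - (-15/46 + 30*(928 + 30)/23) = 3033449 - (-15/46 + (30/23)*958) = 3033449 - (-15/46 + 28740/23) = 3033449 - 1*57465/46 = 3033449 - 57465/46 = 139481189/46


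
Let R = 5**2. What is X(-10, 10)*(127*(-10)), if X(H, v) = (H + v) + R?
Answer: -31750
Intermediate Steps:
R = 25
X(H, v) = 25 + H + v (X(H, v) = (H + v) + 25 = 25 + H + v)
X(-10, 10)*(127*(-10)) = (25 - 10 + 10)*(127*(-10)) = 25*(-1270) = -31750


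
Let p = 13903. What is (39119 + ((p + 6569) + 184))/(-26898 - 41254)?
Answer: -59775/68152 ≈ -0.87708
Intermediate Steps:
(39119 + ((p + 6569) + 184))/(-26898 - 41254) = (39119 + ((13903 + 6569) + 184))/(-26898 - 41254) = (39119 + (20472 + 184))/(-68152) = (39119 + 20656)*(-1/68152) = 59775*(-1/68152) = -59775/68152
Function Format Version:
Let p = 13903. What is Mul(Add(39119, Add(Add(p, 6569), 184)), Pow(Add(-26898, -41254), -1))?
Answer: Rational(-59775, 68152) ≈ -0.87708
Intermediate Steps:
Mul(Add(39119, Add(Add(p, 6569), 184)), Pow(Add(-26898, -41254), -1)) = Mul(Add(39119, Add(Add(13903, 6569), 184)), Pow(Add(-26898, -41254), -1)) = Mul(Add(39119, Add(20472, 184)), Pow(-68152, -1)) = Mul(Add(39119, 20656), Rational(-1, 68152)) = Mul(59775, Rational(-1, 68152)) = Rational(-59775, 68152)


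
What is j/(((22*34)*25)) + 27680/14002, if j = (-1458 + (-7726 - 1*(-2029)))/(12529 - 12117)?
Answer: 21315760769/10787700880 ≈ 1.9759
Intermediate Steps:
j = -7155/412 (j = (-1458 + (-7726 + 2029))/412 = (-1458 - 5697)*(1/412) = -7155*1/412 = -7155/412 ≈ -17.367)
j/(((22*34)*25)) + 27680/14002 = -7155/(412*((22*34)*25)) + 27680/14002 = -7155/(412*(748*25)) + 27680*(1/14002) = -7155/412/18700 + 13840/7001 = -7155/412*1/18700 + 13840/7001 = -1431/1540880 + 13840/7001 = 21315760769/10787700880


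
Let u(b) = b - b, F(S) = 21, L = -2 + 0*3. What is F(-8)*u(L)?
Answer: 0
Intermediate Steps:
L = -2 (L = -2 + 0 = -2)
u(b) = 0
F(-8)*u(L) = 21*0 = 0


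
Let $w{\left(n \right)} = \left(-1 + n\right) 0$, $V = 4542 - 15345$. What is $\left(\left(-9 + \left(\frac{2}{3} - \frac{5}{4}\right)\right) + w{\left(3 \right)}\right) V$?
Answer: $\frac{414115}{4} \approx 1.0353 \cdot 10^{5}$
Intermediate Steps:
$V = -10803$
$w{\left(n \right)} = 0$
$\left(\left(-9 + \left(\frac{2}{3} - \frac{5}{4}\right)\right) + w{\left(3 \right)}\right) V = \left(\left(-9 + \left(\frac{2}{3} - \frac{5}{4}\right)\right) + 0\right) \left(-10803\right) = \left(\left(-9 - \frac{7}{12}\right) + 0\right) \left(-10803\right) = \left(- \frac{115}{12} + 0\right) \left(-10803\right) = \left(- \frac{115}{12}\right) \left(-10803\right) = \frac{414115}{4}$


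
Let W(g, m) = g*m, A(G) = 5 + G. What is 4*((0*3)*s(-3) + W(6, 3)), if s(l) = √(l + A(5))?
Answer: 72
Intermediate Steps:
s(l) = √(10 + l) (s(l) = √(l + (5 + 5)) = √(l + 10) = √(10 + l))
4*((0*3)*s(-3) + W(6, 3)) = 4*((0*3)*√(10 - 3) + 6*3) = 4*(0*√7 + 18) = 4*(0 + 18) = 4*18 = 72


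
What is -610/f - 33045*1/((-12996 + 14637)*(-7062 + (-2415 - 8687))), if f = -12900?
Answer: 310143769/6408531660 ≈ 0.048395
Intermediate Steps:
-610/f - 33045*1/((-12996 + 14637)*(-7062 + (-2415 - 8687))) = -610/(-12900) - 33045*1/((-12996 + 14637)*(-7062 + (-2415 - 8687))) = -610*(-1/12900) - 33045*1/(1641*(-7062 - 11102)) = 61/1290 - 33045/((-18164*1641)) = 61/1290 - 33045/(-29807124) = 61/1290 - 33045*(-1/29807124) = 61/1290 + 11015/9935708 = 310143769/6408531660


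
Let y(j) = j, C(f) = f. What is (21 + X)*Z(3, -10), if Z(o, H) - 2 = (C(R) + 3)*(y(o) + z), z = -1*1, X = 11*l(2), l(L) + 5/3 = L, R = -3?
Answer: 148/3 ≈ 49.333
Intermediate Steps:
l(L) = -5/3 + L
X = 11/3 (X = 11*(-5/3 + 2) = 11*(⅓) = 11/3 ≈ 3.6667)
z = -1
Z(o, H) = 2 (Z(o, H) = 2 + (-3 + 3)*(o - 1) = 2 + 0*(-1 + o) = 2 + 0 = 2)
(21 + X)*Z(3, -10) = (21 + 11/3)*2 = (74/3)*2 = 148/3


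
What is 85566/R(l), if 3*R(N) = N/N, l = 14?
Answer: 256698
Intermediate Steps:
R(N) = 1/3 (R(N) = (N/N)/3 = (1/3)*1 = 1/3)
85566/R(l) = 85566/(1/3) = 85566*3 = 256698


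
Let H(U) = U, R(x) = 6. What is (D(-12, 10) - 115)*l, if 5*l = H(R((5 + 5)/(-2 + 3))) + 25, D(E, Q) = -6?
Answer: -3751/5 ≈ -750.20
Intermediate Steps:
l = 31/5 (l = (6 + 25)/5 = (⅕)*31 = 31/5 ≈ 6.2000)
(D(-12, 10) - 115)*l = (-6 - 115)*(31/5) = -121*31/5 = -3751/5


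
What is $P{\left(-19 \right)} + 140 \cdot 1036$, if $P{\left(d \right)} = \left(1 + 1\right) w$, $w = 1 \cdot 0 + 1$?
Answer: $145042$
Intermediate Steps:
$w = 1$ ($w = 0 + 1 = 1$)
$P{\left(d \right)} = 2$ ($P{\left(d \right)} = \left(1 + 1\right) 1 = 2 \cdot 1 = 2$)
$P{\left(-19 \right)} + 140 \cdot 1036 = 2 + 140 \cdot 1036 = 2 + 145040 = 145042$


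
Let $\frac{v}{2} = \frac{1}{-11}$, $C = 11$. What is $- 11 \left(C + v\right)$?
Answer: $-119$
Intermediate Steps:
$v = - \frac{2}{11}$ ($v = \frac{2}{-11} = 2 \left(- \frac{1}{11}\right) = - \frac{2}{11} \approx -0.18182$)
$- 11 \left(C + v\right) = - 11 \left(11 - \frac{2}{11}\right) = \left(-11\right) \frac{119}{11} = -119$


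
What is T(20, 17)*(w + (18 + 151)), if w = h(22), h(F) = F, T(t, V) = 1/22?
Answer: 191/22 ≈ 8.6818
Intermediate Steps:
T(t, V) = 1/22
w = 22
T(20, 17)*(w + (18 + 151)) = (22 + (18 + 151))/22 = (22 + 169)/22 = (1/22)*191 = 191/22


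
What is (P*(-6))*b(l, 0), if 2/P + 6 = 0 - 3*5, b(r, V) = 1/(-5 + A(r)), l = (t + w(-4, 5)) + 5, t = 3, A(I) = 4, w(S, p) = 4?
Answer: -4/7 ≈ -0.57143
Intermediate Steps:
l = 12 (l = (3 + 4) + 5 = 7 + 5 = 12)
b(r, V) = -1 (b(r, V) = 1/(-5 + 4) = 1/(-1) = -1)
P = -2/21 (P = 2/(-6 + (0 - 3*5)) = 2/(-6 + (0 - 15)) = 2/(-6 - 15) = 2/(-21) = 2*(-1/21) = -2/21 ≈ -0.095238)
(P*(-6))*b(l, 0) = -2/21*(-6)*(-1) = (4/7)*(-1) = -4/7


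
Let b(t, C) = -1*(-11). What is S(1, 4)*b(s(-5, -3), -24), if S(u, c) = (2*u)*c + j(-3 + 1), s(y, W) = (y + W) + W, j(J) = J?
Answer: 66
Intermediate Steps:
s(y, W) = y + 2*W (s(y, W) = (W + y) + W = y + 2*W)
S(u, c) = -2 + 2*c*u (S(u, c) = (2*u)*c + (-3 + 1) = 2*c*u - 2 = -2 + 2*c*u)
b(t, C) = 11
S(1, 4)*b(s(-5, -3), -24) = (-2 + 2*4*1)*11 = (-2 + 8)*11 = 6*11 = 66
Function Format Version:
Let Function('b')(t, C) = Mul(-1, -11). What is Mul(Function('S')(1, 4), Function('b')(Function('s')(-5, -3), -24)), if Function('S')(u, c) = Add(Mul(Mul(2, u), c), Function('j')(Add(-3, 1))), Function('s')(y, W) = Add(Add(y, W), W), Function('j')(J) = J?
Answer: 66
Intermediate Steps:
Function('s')(y, W) = Add(y, Mul(2, W)) (Function('s')(y, W) = Add(Add(W, y), W) = Add(y, Mul(2, W)))
Function('S')(u, c) = Add(-2, Mul(2, c, u)) (Function('S')(u, c) = Add(Mul(Mul(2, u), c), Add(-3, 1)) = Add(Mul(2, c, u), -2) = Add(-2, Mul(2, c, u)))
Function('b')(t, C) = 11
Mul(Function('S')(1, 4), Function('b')(Function('s')(-5, -3), -24)) = Mul(Add(-2, Mul(2, 4, 1)), 11) = Mul(Add(-2, 8), 11) = Mul(6, 11) = 66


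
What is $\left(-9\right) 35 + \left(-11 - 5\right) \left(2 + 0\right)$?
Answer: $-347$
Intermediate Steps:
$\left(-9\right) 35 + \left(-11 - 5\right) \left(2 + 0\right) = -315 - 32 = -347$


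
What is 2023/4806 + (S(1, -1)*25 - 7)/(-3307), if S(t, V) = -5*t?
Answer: 7324453/15893442 ≈ 0.46085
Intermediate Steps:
2023/4806 + (S(1, -1)*25 - 7)/(-3307) = 2023/4806 + (-5*1*25 - 7)/(-3307) = 2023*(1/4806) + (-5*25 - 7)*(-1/3307) = 2023/4806 + (-125 - 7)*(-1/3307) = 2023/4806 - 132*(-1/3307) = 2023/4806 + 132/3307 = 7324453/15893442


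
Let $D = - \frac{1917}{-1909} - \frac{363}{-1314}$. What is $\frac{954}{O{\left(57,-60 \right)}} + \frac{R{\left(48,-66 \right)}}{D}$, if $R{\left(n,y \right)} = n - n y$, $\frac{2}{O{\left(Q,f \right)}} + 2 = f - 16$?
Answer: $- \frac{37145013138}{1070635} \approx -34694.0$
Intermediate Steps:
$O{\left(Q,f \right)} = \frac{2}{-18 + f}$ ($O{\left(Q,f \right)} = \frac{2}{-2 + \left(f - 16\right)} = \frac{2}{-2 + \left(-16 + f\right)} = \frac{2}{-18 + f}$)
$D = \frac{1070635}{836142}$ ($D = \left(-1917\right) \left(- \frac{1}{1909}\right) - - \frac{121}{438} = \frac{1917}{1909} + \frac{121}{438} = \frac{1070635}{836142} \approx 1.2804$)
$R{\left(n,y \right)} = n - n y$
$\frac{954}{O{\left(57,-60 \right)}} + \frac{R{\left(48,-66 \right)}}{D} = \frac{954}{2 \frac{1}{-18 - 60}} + \frac{48 \left(1 - -66\right)}{\frac{1070635}{836142}} = \frac{954}{2 \frac{1}{-78}} + 48 \left(1 + 66\right) \frac{836142}{1070635} = \frac{954}{2 \left(- \frac{1}{78}\right)} + 48 \cdot 67 \cdot \frac{836142}{1070635} = \frac{954}{- \frac{1}{39}} + 3216 \cdot \frac{836142}{1070635} = 954 \left(-39\right) + \frac{2689032672}{1070635} = -37206 + \frac{2689032672}{1070635} = - \frac{37145013138}{1070635}$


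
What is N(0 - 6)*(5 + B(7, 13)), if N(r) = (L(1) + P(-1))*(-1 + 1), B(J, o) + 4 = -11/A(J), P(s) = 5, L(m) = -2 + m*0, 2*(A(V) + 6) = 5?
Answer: 0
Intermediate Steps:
A(V) = -7/2 (A(V) = -6 + (½)*5 = -6 + 5/2 = -7/2)
L(m) = -2 (L(m) = -2 + 0 = -2)
B(J, o) = -6/7 (B(J, o) = -4 - 11/(-7/2) = -4 - 11*(-2/7) = -4 + 22/7 = -6/7)
N(r) = 0 (N(r) = (-2 + 5)*(-1 + 1) = 3*0 = 0)
N(0 - 6)*(5 + B(7, 13)) = 0*(5 - 6/7) = 0*(29/7) = 0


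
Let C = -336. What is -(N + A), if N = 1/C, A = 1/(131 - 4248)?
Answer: 4453/1383312 ≈ 0.0032191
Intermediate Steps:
A = -1/4117 (A = 1/(-4117) = -1/4117 ≈ -0.00024290)
N = -1/336 (N = 1/(-336) = -1/336 ≈ -0.0029762)
-(N + A) = -(-1/336 - 1/4117) = -1*(-4453/1383312) = 4453/1383312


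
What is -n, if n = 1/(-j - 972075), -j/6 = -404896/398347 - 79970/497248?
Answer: 49519312264/48136835253331497 ≈ 1.0287e-6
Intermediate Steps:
j = 349784303697/49519312264 (j = -6*(-404896/398347 - 79970/497248) = -6*(-404896*1/398347 - 79970*1/497248) = -6*(-404896/398347 - 39985/248624) = -6*(-116594767899/99038624528) = 349784303697/49519312264 ≈ 7.0636)
n = -49519312264/48136835253331497 (n = 1/(-1*349784303697/49519312264 - 972075) = 1/(-349784303697/49519312264 - 972075) = 1/(-48136835253331497/49519312264) = -49519312264/48136835253331497 ≈ -1.0287e-6)
-n = -1*(-49519312264/48136835253331497) = 49519312264/48136835253331497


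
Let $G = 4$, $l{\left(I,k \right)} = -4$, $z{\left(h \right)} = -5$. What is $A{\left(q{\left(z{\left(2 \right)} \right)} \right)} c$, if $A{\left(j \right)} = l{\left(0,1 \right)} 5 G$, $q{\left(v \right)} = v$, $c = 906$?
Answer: $-72480$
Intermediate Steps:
$A{\left(j \right)} = -80$ ($A{\left(j \right)} = - 4 \cdot 5 \cdot 4 = \left(-4\right) 20 = -80$)
$A{\left(q{\left(z{\left(2 \right)} \right)} \right)} c = \left(-80\right) 906 = -72480$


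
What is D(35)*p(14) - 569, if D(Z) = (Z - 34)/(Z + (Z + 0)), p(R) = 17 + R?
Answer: -39799/70 ≈ -568.56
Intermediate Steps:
D(Z) = (-34 + Z)/(2*Z) (D(Z) = (-34 + Z)/(Z + Z) = (-34 + Z)/((2*Z)) = (-34 + Z)*(1/(2*Z)) = (-34 + Z)/(2*Z))
D(35)*p(14) - 569 = ((½)*(-34 + 35)/35)*(17 + 14) - 569 = ((½)*(1/35)*1)*31 - 569 = (1/70)*31 - 569 = 31/70 - 569 = -39799/70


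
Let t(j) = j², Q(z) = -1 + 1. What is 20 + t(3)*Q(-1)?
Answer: 20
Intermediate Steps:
Q(z) = 0
20 + t(3)*Q(-1) = 20 + 3²*0 = 20 + 9*0 = 20 + 0 = 20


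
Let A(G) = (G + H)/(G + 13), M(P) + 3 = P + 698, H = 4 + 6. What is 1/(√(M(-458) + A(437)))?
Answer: 5*√214194/35699 ≈ 0.064821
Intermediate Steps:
H = 10
M(P) = 695 + P (M(P) = -3 + (P + 698) = -3 + (698 + P) = 695 + P)
A(G) = (10 + G)/(13 + G) (A(G) = (G + 10)/(G + 13) = (10 + G)/(13 + G))
1/(√(M(-458) + A(437))) = 1/(√((695 - 458) + (10 + 437)/(13 + 437))) = 1/(√(237 + 447/450)) = 1/(√(237 + (1/450)*447)) = 1/(√(237 + 149/150)) = 1/(√(35699/150)) = 1/(√214194/30) = 5*√214194/35699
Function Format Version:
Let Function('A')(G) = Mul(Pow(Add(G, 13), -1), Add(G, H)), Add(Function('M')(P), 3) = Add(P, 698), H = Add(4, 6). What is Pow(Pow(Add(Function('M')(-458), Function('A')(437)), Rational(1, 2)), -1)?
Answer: Mul(Rational(5, 35699), Pow(214194, Rational(1, 2))) ≈ 0.064821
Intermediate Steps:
H = 10
Function('M')(P) = Add(695, P) (Function('M')(P) = Add(-3, Add(P, 698)) = Add(-3, Add(698, P)) = Add(695, P))
Function('A')(G) = Mul(Pow(Add(13, G), -1), Add(10, G)) (Function('A')(G) = Mul(Pow(Add(G, 13), -1), Add(G, 10)) = Mul(Pow(Add(13, G), -1), Add(10, G)))
Pow(Pow(Add(Function('M')(-458), Function('A')(437)), Rational(1, 2)), -1) = Pow(Pow(Add(Add(695, -458), Mul(Pow(Add(13, 437), -1), Add(10, 437))), Rational(1, 2)), -1) = Pow(Pow(Add(237, Mul(Pow(450, -1), 447)), Rational(1, 2)), -1) = Pow(Pow(Add(237, Mul(Rational(1, 450), 447)), Rational(1, 2)), -1) = Pow(Pow(Add(237, Rational(149, 150)), Rational(1, 2)), -1) = Pow(Pow(Rational(35699, 150), Rational(1, 2)), -1) = Pow(Mul(Rational(1, 30), Pow(214194, Rational(1, 2))), -1) = Mul(Rational(5, 35699), Pow(214194, Rational(1, 2)))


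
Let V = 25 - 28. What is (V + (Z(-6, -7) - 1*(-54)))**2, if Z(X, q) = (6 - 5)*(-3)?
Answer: 2304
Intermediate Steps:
Z(X, q) = -3 (Z(X, q) = 1*(-3) = -3)
V = -3
(V + (Z(-6, -7) - 1*(-54)))**2 = (-3 + (-3 - 1*(-54)))**2 = (-3 + (-3 + 54))**2 = (-3 + 51)**2 = 48**2 = 2304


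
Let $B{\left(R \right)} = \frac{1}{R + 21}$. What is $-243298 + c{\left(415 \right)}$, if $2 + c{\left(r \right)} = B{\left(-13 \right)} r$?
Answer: $- \frac{1945985}{8} \approx -2.4325 \cdot 10^{5}$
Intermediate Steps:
$B{\left(R \right)} = \frac{1}{21 + R}$
$c{\left(r \right)} = -2 + \frac{r}{8}$ ($c{\left(r \right)} = -2 + \frac{r}{21 - 13} = -2 + \frac{r}{8}$)
$-243298 + c{\left(415 \right)} = -243298 + \left(-2 + \frac{1}{8} \cdot 415\right) = -243298 + \left(-2 + \frac{415}{8}\right) = -243298 + \frac{399}{8} = - \frac{1945985}{8}$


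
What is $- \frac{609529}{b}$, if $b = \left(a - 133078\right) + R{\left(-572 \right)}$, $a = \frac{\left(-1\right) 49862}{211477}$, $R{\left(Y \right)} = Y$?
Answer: $\frac{128901364333}{28263950912} \approx 4.5606$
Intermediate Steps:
$a = - \frac{49862}{211477}$ ($a = \left(-49862\right) \frac{1}{211477} = - \frac{49862}{211477} \approx -0.23578$)
$b = - \frac{28263950912}{211477}$ ($b = \left(- \frac{49862}{211477} - 133078\right) - 572 = - \frac{28142986068}{211477} - 572 = - \frac{28263950912}{211477} \approx -1.3365 \cdot 10^{5}$)
$- \frac{609529}{b} = - \frac{609529}{- \frac{28263950912}{211477}} = \left(-609529\right) \left(- \frac{211477}{28263950912}\right) = \frac{128901364333}{28263950912}$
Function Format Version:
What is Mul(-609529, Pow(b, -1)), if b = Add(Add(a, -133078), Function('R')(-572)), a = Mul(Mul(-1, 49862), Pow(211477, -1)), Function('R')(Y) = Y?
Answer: Rational(128901364333, 28263950912) ≈ 4.5606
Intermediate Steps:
a = Rational(-49862, 211477) (a = Mul(-49862, Rational(1, 211477)) = Rational(-49862, 211477) ≈ -0.23578)
b = Rational(-28263950912, 211477) (b = Add(Add(Rational(-49862, 211477), -133078), -572) = Add(Rational(-28142986068, 211477), -572) = Rational(-28263950912, 211477) ≈ -1.3365e+5)
Mul(-609529, Pow(b, -1)) = Mul(-609529, Pow(Rational(-28263950912, 211477), -1)) = Mul(-609529, Rational(-211477, 28263950912)) = Rational(128901364333, 28263950912)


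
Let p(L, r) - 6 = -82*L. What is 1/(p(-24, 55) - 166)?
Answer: 1/1808 ≈ 0.00055310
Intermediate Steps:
p(L, r) = 6 - 82*L
1/(p(-24, 55) - 166) = 1/((6 - 82*(-24)) - 166) = 1/((6 + 1968) - 166) = 1/(1974 - 166) = 1/1808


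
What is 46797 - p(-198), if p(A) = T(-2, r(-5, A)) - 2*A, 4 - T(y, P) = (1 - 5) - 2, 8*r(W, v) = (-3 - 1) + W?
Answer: 46391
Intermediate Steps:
r(W, v) = -½ + W/8 (r(W, v) = ((-3 - 1) + W)/8 = (-4 + W)/8 = -½ + W/8)
T(y, P) = 10 (T(y, P) = 4 - ((1 - 5) - 2) = 4 - (-4 - 2) = 4 - 1*(-6) = 4 + 6 = 10)
p(A) = 10 - 2*A
46797 - p(-198) = 46797 - (10 - 2*(-198)) = 46797 - (10 + 396) = 46797 - 1*406 = 46797 - 406 = 46391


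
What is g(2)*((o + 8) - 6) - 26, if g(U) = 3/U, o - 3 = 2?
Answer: -31/2 ≈ -15.500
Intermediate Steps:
o = 5 (o = 3 + 2 = 5)
g(2)*((o + 8) - 6) - 26 = (3/2)*((5 + 8) - 6) - 26 = (3*(1/2))*(13 - 6) - 26 = (3/2)*7 - 26 = 21/2 - 26 = -31/2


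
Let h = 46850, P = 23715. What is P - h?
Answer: -23135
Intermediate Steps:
P - h = 23715 - 1*46850 = 23715 - 46850 = -23135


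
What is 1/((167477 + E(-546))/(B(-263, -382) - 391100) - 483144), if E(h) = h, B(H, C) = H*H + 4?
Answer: -321927/155537265419 ≈ -2.0698e-6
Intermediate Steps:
B(H, C) = 4 + H² (B(H, C) = H² + 4 = 4 + H²)
1/((167477 + E(-546))/(B(-263, -382) - 391100) - 483144) = 1/((167477 - 546)/((4 + (-263)²) - 391100) - 483144) = 1/(166931/((4 + 69169) - 391100) - 483144) = 1/(166931/(69173 - 391100) - 483144) = 1/(166931/(-321927) - 483144) = 1/(166931*(-1/321927) - 483144) = 1/(-166931/321927 - 483144) = 1/(-155537265419/321927) = -321927/155537265419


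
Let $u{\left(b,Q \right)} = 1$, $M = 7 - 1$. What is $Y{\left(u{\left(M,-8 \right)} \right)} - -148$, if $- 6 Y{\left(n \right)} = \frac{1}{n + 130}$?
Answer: $\frac{116327}{786} \approx 148.0$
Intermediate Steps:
$M = 6$
$Y{\left(n \right)} = - \frac{1}{6 \left(130 + n\right)}$ ($Y{\left(n \right)} = - \frac{1}{6 \left(n + 130\right)} = - \frac{1}{6 \left(130 + n\right)}$)
$Y{\left(u{\left(M,-8 \right)} \right)} - -148 = - \frac{1}{780 + 6 \cdot 1} - -148 = - \frac{1}{780 + 6} + \left(-15357 + 15505\right) = - \frac{1}{786} + 148 = \frac{116327}{786}$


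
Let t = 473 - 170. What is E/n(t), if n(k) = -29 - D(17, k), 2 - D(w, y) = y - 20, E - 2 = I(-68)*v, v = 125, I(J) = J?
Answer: -607/18 ≈ -33.722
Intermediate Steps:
E = -8498 (E = 2 - 68*125 = 2 - 8500 = -8498)
D(w, y) = 22 - y (D(w, y) = 2 - (y - 20) = 2 - (-20 + y) = 2 + (20 - y) = 22 - y)
t = 303
n(k) = -51 + k (n(k) = -29 - (22 - k) = -29 + (-22 + k) = -51 + k)
E/n(t) = -8498/(-51 + 303) = -8498/252 = -8498*1/252 = -607/18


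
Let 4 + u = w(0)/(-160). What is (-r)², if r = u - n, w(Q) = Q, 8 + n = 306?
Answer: 91204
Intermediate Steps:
n = 298 (n = -8 + 306 = 298)
u = -4 (u = -4 + 0/(-160) = -4 + 0*(-1/160) = -4 + 0 = -4)
r = -302 (r = -4 - 1*298 = -4 - 298 = -302)
(-r)² = (-1*(-302))² = 302² = 91204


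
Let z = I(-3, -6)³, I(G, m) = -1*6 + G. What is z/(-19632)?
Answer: 243/6544 ≈ 0.037133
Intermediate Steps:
I(G, m) = -6 + G
z = -729 (z = (-6 - 3)³ = (-9)³ = -729)
z/(-19632) = -729/(-19632) = -729*(-1/19632) = 243/6544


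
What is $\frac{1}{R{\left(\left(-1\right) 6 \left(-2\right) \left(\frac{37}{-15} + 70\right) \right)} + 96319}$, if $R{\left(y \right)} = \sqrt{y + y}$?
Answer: $\frac{481595}{46386740701} - \frac{2 \sqrt{10130}}{46386740701} \approx 1.0378 \cdot 10^{-5}$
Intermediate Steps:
$R{\left(y \right)} = \sqrt{2} \sqrt{y}$ ($R{\left(y \right)} = \sqrt{2 y} = \sqrt{2} \sqrt{y}$)
$\frac{1}{R{\left(\left(-1\right) 6 \left(-2\right) \left(\frac{37}{-15} + 70\right) \right)} + 96319} = \frac{1}{\sqrt{2} \sqrt{\left(-1\right) 6 \left(-2\right) \left(\frac{37}{-15} + 70\right)} + 96319} = \frac{1}{\sqrt{2} \sqrt{\left(-6\right) \left(-2\right) \left(37 \left(- \frac{1}{15}\right) + 70\right)} + 96319} = \frac{1}{\sqrt{2} \sqrt{12 \left(- \frac{37}{15} + 70\right)} + 96319} = \frac{1}{\sqrt{2} \sqrt{12 \cdot \frac{1013}{15}} + 96319} = \frac{1}{\sqrt{2} \sqrt{\frac{4052}{5}} + 96319} = \frac{1}{\sqrt{2} \frac{2 \sqrt{5065}}{5} + 96319} = \frac{1}{\frac{2 \sqrt{10130}}{5} + 96319} = \frac{1}{96319 + \frac{2 \sqrt{10130}}{5}}$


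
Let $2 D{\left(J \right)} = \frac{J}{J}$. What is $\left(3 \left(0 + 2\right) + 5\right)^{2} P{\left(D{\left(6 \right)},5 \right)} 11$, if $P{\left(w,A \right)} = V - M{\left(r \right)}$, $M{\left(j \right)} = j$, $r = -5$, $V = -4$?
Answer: $1331$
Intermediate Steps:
$D{\left(J \right)} = \frac{1}{2}$ ($D{\left(J \right)} = \frac{J \frac{1}{J}}{2} = \frac{1}{2} \cdot 1 = \frac{1}{2}$)
$P{\left(w,A \right)} = 1$ ($P{\left(w,A \right)} = -4 - -5 = -4 + 5 = 1$)
$\left(3 \left(0 + 2\right) + 5\right)^{2} P{\left(D{\left(6 \right)},5 \right)} 11 = \left(3 \left(0 + 2\right) + 5\right)^{2} \cdot 1 \cdot 11 = \left(3 \cdot 2 + 5\right)^{2} \cdot 1 \cdot 11 = \left(6 + 5\right)^{2} \cdot 1 \cdot 11 = 11^{2} \cdot 1 \cdot 11 = 121 \cdot 1 \cdot 11 = 121 \cdot 11 = 1331$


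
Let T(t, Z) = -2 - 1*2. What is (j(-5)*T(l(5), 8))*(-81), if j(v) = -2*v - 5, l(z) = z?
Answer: 1620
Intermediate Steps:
j(v) = -5 - 2*v
T(t, Z) = -4 (T(t, Z) = -2 - 2 = -4)
(j(-5)*T(l(5), 8))*(-81) = ((-5 - 2*(-5))*(-4))*(-81) = ((-5 + 10)*(-4))*(-81) = (5*(-4))*(-81) = -20*(-81) = 1620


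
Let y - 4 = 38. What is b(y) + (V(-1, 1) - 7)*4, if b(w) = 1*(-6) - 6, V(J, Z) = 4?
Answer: -24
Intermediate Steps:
y = 42 (y = 4 + 38 = 42)
b(w) = -12 (b(w) = -6 - 6 = -12)
b(y) + (V(-1, 1) - 7)*4 = -12 + (4 - 7)*4 = -12 - 3*4 = -12 - 12 = -24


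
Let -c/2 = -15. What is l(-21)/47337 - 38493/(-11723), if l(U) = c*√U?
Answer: 38493/11723 + 10*I*√21/15779 ≈ 3.2835 + 0.0029042*I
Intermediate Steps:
c = 30 (c = -2*(-15) = 30)
l(U) = 30*√U
l(-21)/47337 - 38493/(-11723) = (30*√(-21))/47337 - 38493/(-11723) = (30*(I*√21))*(1/47337) - 38493*(-1/11723) = (30*I*√21)*(1/47337) + 38493/11723 = 10*I*√21/15779 + 38493/11723 = 38493/11723 + 10*I*√21/15779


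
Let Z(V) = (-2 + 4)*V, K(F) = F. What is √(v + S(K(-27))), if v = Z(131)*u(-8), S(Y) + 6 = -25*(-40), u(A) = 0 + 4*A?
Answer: I*√7390 ≈ 85.965*I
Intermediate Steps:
u(A) = 4*A
Z(V) = 2*V
S(Y) = 994 (S(Y) = -6 - 25*(-40) = -6 + 1000 = 994)
v = -8384 (v = (2*131)*(4*(-8)) = 262*(-32) = -8384)
√(v + S(K(-27))) = √(-8384 + 994) = √(-7390) = I*√7390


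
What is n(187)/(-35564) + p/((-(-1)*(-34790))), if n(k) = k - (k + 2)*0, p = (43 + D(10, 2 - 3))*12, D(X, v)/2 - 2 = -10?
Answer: -530249/36390340 ≈ -0.014571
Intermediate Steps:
D(X, v) = -16 (D(X, v) = 4 + 2*(-10) = 4 - 20 = -16)
p = 324 (p = (43 - 16)*12 = 27*12 = 324)
n(k) = k (n(k) = k - (2 + k)*0 = k - 1*0 = k + 0 = k)
n(187)/(-35564) + p/((-(-1)*(-34790))) = 187/(-35564) + 324/((-(-1)*(-34790))) = 187*(-1/35564) + 324/((-1*34790)) = -11/2092 + 324/(-34790) = -11/2092 + 324*(-1/34790) = -11/2092 - 162/17395 = -530249/36390340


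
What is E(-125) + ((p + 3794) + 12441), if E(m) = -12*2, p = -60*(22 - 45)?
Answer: 17591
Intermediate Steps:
p = 1380 (p = -60*(-23) = 1380)
E(m) = -24
E(-125) + ((p + 3794) + 12441) = -24 + ((1380 + 3794) + 12441) = -24 + (5174 + 12441) = -24 + 17615 = 17591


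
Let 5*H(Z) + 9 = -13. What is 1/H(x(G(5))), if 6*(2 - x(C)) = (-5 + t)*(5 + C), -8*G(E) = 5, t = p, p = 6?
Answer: -5/22 ≈ -0.22727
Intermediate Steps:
t = 6
G(E) = -5/8 (G(E) = -⅛*5 = -5/8)
x(C) = 7/6 - C/6 (x(C) = 2 - (-5 + 6)*(5 + C)/6 = 2 - (5 + C)/6 = 2 + (-⅚ - C/6) = 7/6 - C/6)
H(Z) = -22/5 (H(Z) = -9/5 + (⅕)*(-13) = -9/5 - 13/5 = -22/5)
1/H(x(G(5))) = 1/(-22/5) = -5/22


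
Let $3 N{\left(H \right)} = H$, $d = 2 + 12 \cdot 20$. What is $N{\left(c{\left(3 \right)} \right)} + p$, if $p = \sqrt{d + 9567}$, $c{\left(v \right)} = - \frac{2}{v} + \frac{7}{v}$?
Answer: $\frac{5}{9} + \sqrt{9809} \approx 99.596$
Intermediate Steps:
$c{\left(v \right)} = \frac{5}{v}$
$d = 242$ ($d = 2 + 240 = 242$)
$N{\left(H \right)} = \frac{H}{3}$
$p = \sqrt{9809}$ ($p = \sqrt{242 + 9567} = \sqrt{9809} \approx 99.04$)
$N{\left(c{\left(3 \right)} \right)} + p = \frac{5 \cdot \frac{1}{3}}{3} + \sqrt{9809} = \frac{1}{3} \cdot \frac{5}{3} + \sqrt{9809} = \frac{5}{9} + \sqrt{9809}$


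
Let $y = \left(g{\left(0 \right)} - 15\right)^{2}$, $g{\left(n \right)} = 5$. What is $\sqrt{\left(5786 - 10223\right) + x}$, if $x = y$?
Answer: $i \sqrt{4337} \approx 65.856 i$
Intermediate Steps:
$y = 100$ ($y = \left(5 - 15\right)^{2} = \left(-10\right)^{2} = 100$)
$x = 100$
$\sqrt{\left(5786 - 10223\right) + x} = \sqrt{\left(5786 - 10223\right) + 100} = \sqrt{-4437 + 100} = \sqrt{-4337} = i \sqrt{4337}$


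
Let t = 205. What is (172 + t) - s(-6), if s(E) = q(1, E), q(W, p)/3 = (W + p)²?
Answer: 302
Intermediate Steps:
q(W, p) = 3*(W + p)²
s(E) = 3*(1 + E)²
(172 + t) - s(-6) = (172 + 205) - 3*(1 - 6)² = 377 - 3*(-5)² = 377 - 3*25 = 377 - 1*75 = 377 - 75 = 302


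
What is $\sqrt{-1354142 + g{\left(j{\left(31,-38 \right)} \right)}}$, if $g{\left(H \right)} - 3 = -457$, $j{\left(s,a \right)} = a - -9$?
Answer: $2 i \sqrt{338649} \approx 1163.9 i$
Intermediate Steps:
$j{\left(s,a \right)} = 9 + a$ ($j{\left(s,a \right)} = a + 9 = 9 + a$)
$g{\left(H \right)} = -454$ ($g{\left(H \right)} = 3 - 457 = -454$)
$\sqrt{-1354142 + g{\left(j{\left(31,-38 \right)} \right)}} = \sqrt{-1354142 - 454} = \sqrt{-1354596} = 2 i \sqrt{338649}$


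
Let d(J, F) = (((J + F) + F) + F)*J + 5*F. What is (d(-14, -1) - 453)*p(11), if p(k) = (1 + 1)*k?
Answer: -4840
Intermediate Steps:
d(J, F) = 5*F + J*(J + 3*F) (d(J, F) = (((F + J) + F) + F)*J + 5*F = ((J + 2*F) + F)*J + 5*F = (J + 3*F)*J + 5*F = J*(J + 3*F) + 5*F = 5*F + J*(J + 3*F))
p(k) = 2*k
(d(-14, -1) - 453)*p(11) = (((-14)**2 + 5*(-1) + 3*(-1)*(-14)) - 453)*(2*11) = ((196 - 5 + 42) - 453)*22 = (233 - 453)*22 = -220*22 = -4840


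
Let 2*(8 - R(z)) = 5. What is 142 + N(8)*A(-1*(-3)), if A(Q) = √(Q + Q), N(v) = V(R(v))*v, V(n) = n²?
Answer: 142 + 242*√6 ≈ 734.78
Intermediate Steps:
R(z) = 11/2 (R(z) = 8 - ½*5 = 8 - 5/2 = 11/2)
N(v) = 121*v/4 (N(v) = (11/2)²*v = 121*v/4)
A(Q) = √2*√Q (A(Q) = √(2*Q) = √2*√Q)
142 + N(8)*A(-1*(-3)) = 142 + ((121/4)*8)*(√2*√(-1*(-3))) = 142 + 242*(√2*√3) = 142 + 242*√6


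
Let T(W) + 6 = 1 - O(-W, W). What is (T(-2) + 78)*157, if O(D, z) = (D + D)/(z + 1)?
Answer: 12089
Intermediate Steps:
O(D, z) = 2*D/(1 + z) (O(D, z) = (2*D)/(1 + z) = 2*D/(1 + z))
T(W) = -5 + 2*W/(1 + W) (T(W) = -6 + (1 - 2*(-W)/(1 + W)) = -6 + (1 - (-2)*W/(1 + W)) = -6 + (1 + 2*W/(1 + W)) = -5 + 2*W/(1 + W))
(T(-2) + 78)*157 = ((-5 - 3*(-2))/(1 - 2) + 78)*157 = ((-5 + 6)/(-1) + 78)*157 = (-1*1 + 78)*157 = (-1 + 78)*157 = 77*157 = 12089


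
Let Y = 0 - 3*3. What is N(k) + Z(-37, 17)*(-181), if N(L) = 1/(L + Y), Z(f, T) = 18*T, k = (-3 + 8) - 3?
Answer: -387703/7 ≈ -55386.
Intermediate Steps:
k = 2 (k = 5 - 3 = 2)
Y = -9 (Y = 0 - 9 = -9)
N(L) = 1/(-9 + L) (N(L) = 1/(L - 9) = 1/(-9 + L))
N(k) + Z(-37, 17)*(-181) = 1/(-9 + 2) + (18*17)*(-181) = 1/(-7) + 306*(-181) = -1/7 - 55386 = -387703/7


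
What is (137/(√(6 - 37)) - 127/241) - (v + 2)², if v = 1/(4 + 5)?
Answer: -97288/19521 - 137*I*√31/31 ≈ -4.9838 - 24.606*I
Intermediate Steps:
v = ⅑ (v = 1/9 = ⅑ ≈ 0.11111)
(137/(√(6 - 37)) - 127/241) - (v + 2)² = (137/(√(6 - 37)) - 127/241) - (⅑ + 2)² = (137/(√(-31)) - 127*1/241) - (19/9)² = (137/((I*√31)) - 127/241) - 1*361/81 = (137*(-I*√31/31) - 127/241) - 361/81 = (-137*I*√31/31 - 127/241) - 361/81 = (-127/241 - 137*I*√31/31) - 361/81 = -97288/19521 - 137*I*√31/31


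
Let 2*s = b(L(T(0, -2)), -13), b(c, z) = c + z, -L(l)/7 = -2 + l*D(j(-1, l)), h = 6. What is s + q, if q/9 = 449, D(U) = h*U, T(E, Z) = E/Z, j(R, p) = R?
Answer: 8083/2 ≈ 4041.5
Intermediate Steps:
D(U) = 6*U
q = 4041 (q = 9*449 = 4041)
L(l) = 14 + 42*l (L(l) = -7*(-2 + l*(6*(-1))) = -7*(-2 + l*(-6)) = -7*(-2 - 6*l) = 14 + 42*l)
s = 1/2 (s = ((14 + 42*(0/(-2))) - 13)/2 = ((14 + 42*(0*(-1/2))) - 13)/2 = ((14 + 42*0) - 13)/2 = ((14 + 0) - 13)/2 = (14 - 13)/2 = (1/2)*1 = 1/2 ≈ 0.50000)
s + q = 1/2 + 4041 = 8083/2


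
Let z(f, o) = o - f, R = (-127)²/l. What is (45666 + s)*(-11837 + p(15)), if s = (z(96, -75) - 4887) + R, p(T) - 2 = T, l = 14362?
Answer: -3446878809750/7181 ≈ -4.8000e+8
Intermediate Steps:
R = 16129/14362 (R = (-127)²/14362 = 16129*(1/14362) = 16129/14362 ≈ 1.1230)
p(T) = 2 + T
s = -72626867/14362 (s = ((-75 - 1*96) - 4887) + 16129/14362 = ((-75 - 96) - 4887) + 16129/14362 = (-171 - 4887) + 16129/14362 = -5058 + 16129/14362 = -72626867/14362 ≈ -5056.9)
(45666 + s)*(-11837 + p(15)) = (45666 - 72626867/14362)*(-11837 + (2 + 15)) = 583228225*(-11837 + 17)/14362 = (583228225/14362)*(-11820) = -3446878809750/7181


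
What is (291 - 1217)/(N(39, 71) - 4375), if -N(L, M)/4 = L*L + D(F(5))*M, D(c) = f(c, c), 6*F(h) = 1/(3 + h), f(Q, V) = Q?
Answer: 11112/125579 ≈ 0.088486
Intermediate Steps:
F(h) = 1/(6*(3 + h))
D(c) = c
N(L, M) = -4*L² - M/12 (N(L, M) = -4*(L*L + (1/(6*(3 + 5)))*M) = -4*(L² + ((⅙)/8)*M) = -4*(L² + ((⅙)*(⅛))*M) = -4*(L² + M/48) = -4*L² - M/12)
(291 - 1217)/(N(39, 71) - 4375) = (291 - 1217)/((-4*39² - 1/12*71) - 4375) = -926/((-4*1521 - 71/12) - 4375) = -926/((-6084 - 71/12) - 4375) = -926/(-73079/12 - 4375) = -926/(-125579/12) = -926*(-12/125579) = 11112/125579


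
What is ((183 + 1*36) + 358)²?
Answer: 332929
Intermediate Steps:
((183 + 1*36) + 358)² = ((183 + 36) + 358)² = (219 + 358)² = 577² = 332929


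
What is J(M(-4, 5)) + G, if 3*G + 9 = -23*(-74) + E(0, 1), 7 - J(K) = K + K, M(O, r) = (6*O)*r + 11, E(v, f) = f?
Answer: 2369/3 ≈ 789.67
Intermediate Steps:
M(O, r) = 11 + 6*O*r (M(O, r) = 6*O*r + 11 = 11 + 6*O*r)
J(K) = 7 - 2*K (J(K) = 7 - (K + K) = 7 - 2*K)
G = 1694/3 (G = -3 + (-23*(-74) + 1)/3 = -3 + (1702 + 1)/3 = -3 + (1/3)*1703 = -3 + 1703/3 = 1694/3 ≈ 564.67)
J(M(-4, 5)) + G = (7 - 2*(11 + 6*(-4)*5)) + 1694/3 = (7 - 2*(11 - 120)) + 1694/3 = (7 - 2*(-109)) + 1694/3 = (7 + 218) + 1694/3 = 225 + 1694/3 = 2369/3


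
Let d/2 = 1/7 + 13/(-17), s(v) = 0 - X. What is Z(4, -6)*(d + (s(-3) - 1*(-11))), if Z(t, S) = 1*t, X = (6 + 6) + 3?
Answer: -2496/119 ≈ -20.975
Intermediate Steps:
X = 15 (X = 12 + 3 = 15)
s(v) = -15 (s(v) = 0 - 1*15 = 0 - 15 = -15)
d = -148/119 (d = 2*(1/7 + 13/(-17)) = 2*(1*(⅐) + 13*(-1/17)) = 2*(⅐ - 13/17) = 2*(-74/119) = -148/119 ≈ -1.2437)
Z(t, S) = t
Z(4, -6)*(d + (s(-3) - 1*(-11))) = 4*(-148/119 + (-15 - 1*(-11))) = 4*(-148/119 + (-15 + 11)) = 4*(-148/119 - 4) = 4*(-624/119) = -2496/119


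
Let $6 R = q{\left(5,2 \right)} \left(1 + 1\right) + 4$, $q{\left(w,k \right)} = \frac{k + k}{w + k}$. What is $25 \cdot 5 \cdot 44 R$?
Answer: $\frac{33000}{7} \approx 4714.3$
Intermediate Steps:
$q{\left(w,k \right)} = \frac{2 k}{k + w}$
$R = \frac{6}{7}$ ($R = \frac{2 \cdot 2 \frac{1}{2 + 5} \left(1 + 1\right) + 4}{6} = \frac{2 \cdot 2 \cdot \frac{1}{7} \cdot 2 + 4}{6} = \frac{\frac{4}{7} \cdot 2 + 4}{6} = \frac{\frac{8}{7} + 4}{6} = \frac{1}{6} \cdot \frac{36}{7} = \frac{6}{7} \approx 0.85714$)
$25 \cdot 5 \cdot 44 R = 25 \cdot 5 \cdot 44 \cdot \frac{6}{7} = 125 \cdot 44 \cdot \frac{6}{7} = 5500 \cdot \frac{6}{7} = \frac{33000}{7}$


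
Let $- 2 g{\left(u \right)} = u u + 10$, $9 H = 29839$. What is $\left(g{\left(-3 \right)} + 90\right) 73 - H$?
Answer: $\frac{46099}{18} \approx 2561.1$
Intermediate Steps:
$H = \frac{29839}{9}$ ($H = \frac{1}{9} \cdot 29839 = \frac{29839}{9} \approx 3315.4$)
$g{\left(u \right)} = -5 - \frac{u^{2}}{2}$ ($g{\left(u \right)} = - \frac{u u + 10}{2} = - \frac{u^{2} + 10}{2} = - \frac{10 + u^{2}}{2} = -5 - \frac{u^{2}}{2}$)
$\left(g{\left(-3 \right)} + 90\right) 73 - H = \left(\left(-5 - \frac{\left(-3\right)^{2}}{2}\right) + 90\right) 73 - \frac{29839}{9} = \left(\left(-5 - \frac{9}{2}\right) + 90\right) 73 - \frac{29839}{9} = \left(- \frac{19}{2} + 90\right) 73 - \frac{29839}{9} = \frac{161}{2} \cdot 73 - \frac{29839}{9} = \frac{11753}{2} - \frac{29839}{9} = \frac{46099}{18}$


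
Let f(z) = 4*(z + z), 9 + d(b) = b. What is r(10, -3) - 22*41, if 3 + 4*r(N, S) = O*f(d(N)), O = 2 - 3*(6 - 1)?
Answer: -3715/4 ≈ -928.75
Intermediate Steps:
d(b) = -9 + b
f(z) = 8*z (f(z) = 4*(2*z) = 8*z)
O = -13 (O = 2 - 3*5 = 2 - 1*15 = 2 - 15 = -13)
r(N, S) = 933/4 - 26*N (r(N, S) = -¾ + (-104*(-9 + N))/4 = -¾ + (-13*(-72 + 8*N))/4 = -¾ + (936 - 104*N)/4 = -¾ + (234 - 26*N) = 933/4 - 26*N)
r(10, -3) - 22*41 = (933/4 - 26*10) - 22*41 = (933/4 - 260) - 902 = -107/4 - 902 = -3715/4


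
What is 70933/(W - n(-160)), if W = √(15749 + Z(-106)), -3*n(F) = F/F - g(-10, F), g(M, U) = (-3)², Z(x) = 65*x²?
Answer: 1702392/6714737 + 638397*√746089/6714737 ≈ 82.375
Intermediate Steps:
g(M, U) = 9
n(F) = 8/3 (n(F) = -(F/F - 1*9)/3 = -(1 - 9)/3 = -⅓*(-8) = 8/3)
W = √746089 (W = √(15749 + 65*(-106)²) = √(15749 + 65*11236) = √(15749 + 730340) = √746089 ≈ 863.76)
70933/(W - n(-160)) = 70933/(√746089 - 1*8/3) = 70933/(√746089 - 8/3) = 70933/(-8/3 + √746089)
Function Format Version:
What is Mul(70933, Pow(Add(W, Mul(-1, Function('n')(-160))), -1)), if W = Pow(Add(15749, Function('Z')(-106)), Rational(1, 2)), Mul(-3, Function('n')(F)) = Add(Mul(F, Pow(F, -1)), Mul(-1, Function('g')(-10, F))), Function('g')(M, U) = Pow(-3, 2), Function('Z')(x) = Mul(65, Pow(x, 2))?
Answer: Add(Rational(1702392, 6714737), Mul(Rational(638397, 6714737), Pow(746089, Rational(1, 2)))) ≈ 82.375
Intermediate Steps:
Function('g')(M, U) = 9
Function('n')(F) = Rational(8, 3) (Function('n')(F) = Mul(Rational(-1, 3), Add(Mul(F, Pow(F, -1)), Mul(-1, 9))) = Mul(Rational(-1, 3), Add(1, -9)) = Mul(Rational(-1, 3), -8) = Rational(8, 3))
W = Pow(746089, Rational(1, 2)) (W = Pow(Add(15749, Mul(65, Pow(-106, 2))), Rational(1, 2)) = Pow(Add(15749, Mul(65, 11236)), Rational(1, 2)) = Pow(Add(15749, 730340), Rational(1, 2)) = Pow(746089, Rational(1, 2)) ≈ 863.76)
Mul(70933, Pow(Add(W, Mul(-1, Function('n')(-160))), -1)) = Mul(70933, Pow(Add(Pow(746089, Rational(1, 2)), Mul(-1, Rational(8, 3))), -1)) = Mul(70933, Pow(Add(Pow(746089, Rational(1, 2)), Rational(-8, 3)), -1)) = Mul(70933, Pow(Add(Rational(-8, 3), Pow(746089, Rational(1, 2))), -1))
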